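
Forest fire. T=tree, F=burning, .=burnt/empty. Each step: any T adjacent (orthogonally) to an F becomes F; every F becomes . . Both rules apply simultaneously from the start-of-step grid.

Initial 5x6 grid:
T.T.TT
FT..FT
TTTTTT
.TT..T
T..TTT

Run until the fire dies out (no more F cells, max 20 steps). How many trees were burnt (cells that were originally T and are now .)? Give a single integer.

Answer: 17

Derivation:
Step 1: +6 fires, +2 burnt (F count now 6)
Step 2: +4 fires, +6 burnt (F count now 4)
Step 3: +3 fires, +4 burnt (F count now 3)
Step 4: +2 fires, +3 burnt (F count now 2)
Step 5: +1 fires, +2 burnt (F count now 1)
Step 6: +1 fires, +1 burnt (F count now 1)
Step 7: +0 fires, +1 burnt (F count now 0)
Fire out after step 7
Initially T: 19, now '.': 28
Total burnt (originally-T cells now '.'): 17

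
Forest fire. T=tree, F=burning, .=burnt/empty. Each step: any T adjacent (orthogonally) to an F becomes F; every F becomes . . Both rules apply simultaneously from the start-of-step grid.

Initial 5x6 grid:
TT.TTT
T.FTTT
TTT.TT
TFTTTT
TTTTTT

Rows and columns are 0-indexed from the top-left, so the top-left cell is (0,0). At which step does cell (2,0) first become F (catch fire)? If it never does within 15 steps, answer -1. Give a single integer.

Step 1: cell (2,0)='T' (+6 fires, +2 burnt)
Step 2: cell (2,0)='F' (+6 fires, +6 burnt)
  -> target ignites at step 2
Step 3: cell (2,0)='.' (+6 fires, +6 burnt)
Step 4: cell (2,0)='.' (+5 fires, +6 burnt)
Step 5: cell (2,0)='.' (+2 fires, +5 burnt)
Step 6: cell (2,0)='.' (+0 fires, +2 burnt)
  fire out at step 6

2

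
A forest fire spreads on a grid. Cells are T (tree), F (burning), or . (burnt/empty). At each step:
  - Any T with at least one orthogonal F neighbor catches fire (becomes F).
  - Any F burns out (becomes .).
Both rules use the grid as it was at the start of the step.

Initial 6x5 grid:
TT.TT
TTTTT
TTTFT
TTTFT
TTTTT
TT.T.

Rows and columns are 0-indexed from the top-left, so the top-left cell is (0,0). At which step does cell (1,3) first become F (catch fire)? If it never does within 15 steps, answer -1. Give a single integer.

Step 1: cell (1,3)='F' (+6 fires, +2 burnt)
  -> target ignites at step 1
Step 2: cell (1,3)='.' (+8 fires, +6 burnt)
Step 3: cell (1,3)='.' (+5 fires, +8 burnt)
Step 4: cell (1,3)='.' (+4 fires, +5 burnt)
Step 5: cell (1,3)='.' (+2 fires, +4 burnt)
Step 6: cell (1,3)='.' (+0 fires, +2 burnt)
  fire out at step 6

1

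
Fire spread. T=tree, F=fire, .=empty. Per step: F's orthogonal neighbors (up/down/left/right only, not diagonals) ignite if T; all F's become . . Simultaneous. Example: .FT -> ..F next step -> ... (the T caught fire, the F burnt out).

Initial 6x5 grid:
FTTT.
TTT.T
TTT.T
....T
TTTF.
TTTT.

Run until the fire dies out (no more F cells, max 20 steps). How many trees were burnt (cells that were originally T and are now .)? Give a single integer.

Answer: 16

Derivation:
Step 1: +4 fires, +2 burnt (F count now 4)
Step 2: +5 fires, +4 burnt (F count now 5)
Step 3: +5 fires, +5 burnt (F count now 5)
Step 4: +2 fires, +5 burnt (F count now 2)
Step 5: +0 fires, +2 burnt (F count now 0)
Fire out after step 5
Initially T: 19, now '.': 27
Total burnt (originally-T cells now '.'): 16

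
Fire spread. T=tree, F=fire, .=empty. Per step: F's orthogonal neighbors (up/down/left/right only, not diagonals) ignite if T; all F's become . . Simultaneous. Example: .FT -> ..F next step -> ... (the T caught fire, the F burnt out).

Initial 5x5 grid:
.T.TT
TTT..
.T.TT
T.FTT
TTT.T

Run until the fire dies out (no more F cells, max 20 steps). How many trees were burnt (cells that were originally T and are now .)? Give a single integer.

Answer: 9

Derivation:
Step 1: +2 fires, +1 burnt (F count now 2)
Step 2: +3 fires, +2 burnt (F count now 3)
Step 3: +3 fires, +3 burnt (F count now 3)
Step 4: +1 fires, +3 burnt (F count now 1)
Step 5: +0 fires, +1 burnt (F count now 0)
Fire out after step 5
Initially T: 16, now '.': 18
Total burnt (originally-T cells now '.'): 9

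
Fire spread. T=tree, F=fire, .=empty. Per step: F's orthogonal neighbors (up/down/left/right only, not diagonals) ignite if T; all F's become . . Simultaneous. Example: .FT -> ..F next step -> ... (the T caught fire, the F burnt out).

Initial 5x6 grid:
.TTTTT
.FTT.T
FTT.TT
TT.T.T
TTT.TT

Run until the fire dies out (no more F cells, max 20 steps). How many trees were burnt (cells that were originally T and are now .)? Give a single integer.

Step 1: +4 fires, +2 burnt (F count now 4)
Step 2: +5 fires, +4 burnt (F count now 5)
Step 3: +2 fires, +5 burnt (F count now 2)
Step 4: +2 fires, +2 burnt (F count now 2)
Step 5: +1 fires, +2 burnt (F count now 1)
Step 6: +1 fires, +1 burnt (F count now 1)
Step 7: +1 fires, +1 burnt (F count now 1)
Step 8: +2 fires, +1 burnt (F count now 2)
Step 9: +1 fires, +2 burnt (F count now 1)
Step 10: +1 fires, +1 burnt (F count now 1)
Step 11: +0 fires, +1 burnt (F count now 0)
Fire out after step 11
Initially T: 21, now '.': 29
Total burnt (originally-T cells now '.'): 20

Answer: 20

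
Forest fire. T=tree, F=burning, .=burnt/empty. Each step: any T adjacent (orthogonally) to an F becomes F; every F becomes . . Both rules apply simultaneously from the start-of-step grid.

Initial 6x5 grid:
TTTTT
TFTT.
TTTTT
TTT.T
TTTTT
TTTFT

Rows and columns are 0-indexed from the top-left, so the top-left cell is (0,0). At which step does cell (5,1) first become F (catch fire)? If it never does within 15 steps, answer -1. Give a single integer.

Step 1: cell (5,1)='T' (+7 fires, +2 burnt)
Step 2: cell (5,1)='F' (+9 fires, +7 burnt)
  -> target ignites at step 2
Step 3: cell (5,1)='.' (+7 fires, +9 burnt)
Step 4: cell (5,1)='.' (+3 fires, +7 burnt)
Step 5: cell (5,1)='.' (+0 fires, +3 burnt)
  fire out at step 5

2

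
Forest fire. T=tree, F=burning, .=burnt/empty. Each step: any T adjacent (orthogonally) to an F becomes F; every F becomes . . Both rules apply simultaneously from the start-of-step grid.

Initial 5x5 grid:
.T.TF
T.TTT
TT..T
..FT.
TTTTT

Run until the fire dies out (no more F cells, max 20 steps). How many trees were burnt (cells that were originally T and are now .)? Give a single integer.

Step 1: +4 fires, +2 burnt (F count now 4)
Step 2: +4 fires, +4 burnt (F count now 4)
Step 3: +3 fires, +4 burnt (F count now 3)
Step 4: +0 fires, +3 burnt (F count now 0)
Fire out after step 4
Initially T: 15, now '.': 21
Total burnt (originally-T cells now '.'): 11

Answer: 11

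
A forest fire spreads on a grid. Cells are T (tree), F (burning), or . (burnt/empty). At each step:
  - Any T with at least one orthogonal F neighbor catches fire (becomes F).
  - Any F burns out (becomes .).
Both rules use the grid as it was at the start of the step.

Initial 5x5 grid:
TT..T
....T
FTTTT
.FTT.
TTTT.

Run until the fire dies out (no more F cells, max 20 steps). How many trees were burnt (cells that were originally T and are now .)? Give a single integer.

Answer: 12

Derivation:
Step 1: +3 fires, +2 burnt (F count now 3)
Step 2: +4 fires, +3 burnt (F count now 4)
Step 3: +2 fires, +4 burnt (F count now 2)
Step 4: +1 fires, +2 burnt (F count now 1)
Step 5: +1 fires, +1 burnt (F count now 1)
Step 6: +1 fires, +1 burnt (F count now 1)
Step 7: +0 fires, +1 burnt (F count now 0)
Fire out after step 7
Initially T: 14, now '.': 23
Total burnt (originally-T cells now '.'): 12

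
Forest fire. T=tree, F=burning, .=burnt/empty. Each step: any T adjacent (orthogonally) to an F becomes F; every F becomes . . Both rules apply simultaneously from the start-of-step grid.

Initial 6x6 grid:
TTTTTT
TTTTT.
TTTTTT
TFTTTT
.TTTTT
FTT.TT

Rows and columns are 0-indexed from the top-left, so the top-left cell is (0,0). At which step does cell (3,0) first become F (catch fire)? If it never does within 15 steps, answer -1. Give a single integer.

Step 1: cell (3,0)='F' (+5 fires, +2 burnt)
  -> target ignites at step 1
Step 2: cell (3,0)='.' (+6 fires, +5 burnt)
Step 3: cell (3,0)='.' (+6 fires, +6 burnt)
Step 4: cell (3,0)='.' (+6 fires, +6 burnt)
Step 5: cell (3,0)='.' (+5 fires, +6 burnt)
Step 6: cell (3,0)='.' (+2 fires, +5 burnt)
Step 7: cell (3,0)='.' (+1 fires, +2 burnt)
Step 8: cell (3,0)='.' (+0 fires, +1 burnt)
  fire out at step 8

1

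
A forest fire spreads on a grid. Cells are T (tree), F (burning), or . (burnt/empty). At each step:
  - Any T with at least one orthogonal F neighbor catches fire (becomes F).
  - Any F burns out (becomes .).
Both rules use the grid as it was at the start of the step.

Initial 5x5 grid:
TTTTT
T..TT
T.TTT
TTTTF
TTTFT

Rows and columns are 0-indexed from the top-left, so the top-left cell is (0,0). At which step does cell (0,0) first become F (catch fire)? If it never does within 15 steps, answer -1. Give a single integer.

Step 1: cell (0,0)='T' (+4 fires, +2 burnt)
Step 2: cell (0,0)='T' (+4 fires, +4 burnt)
Step 3: cell (0,0)='T' (+5 fires, +4 burnt)
Step 4: cell (0,0)='T' (+2 fires, +5 burnt)
Step 5: cell (0,0)='T' (+2 fires, +2 burnt)
Step 6: cell (0,0)='T' (+2 fires, +2 burnt)
Step 7: cell (0,0)='F' (+1 fires, +2 burnt)
  -> target ignites at step 7
Step 8: cell (0,0)='.' (+0 fires, +1 burnt)
  fire out at step 8

7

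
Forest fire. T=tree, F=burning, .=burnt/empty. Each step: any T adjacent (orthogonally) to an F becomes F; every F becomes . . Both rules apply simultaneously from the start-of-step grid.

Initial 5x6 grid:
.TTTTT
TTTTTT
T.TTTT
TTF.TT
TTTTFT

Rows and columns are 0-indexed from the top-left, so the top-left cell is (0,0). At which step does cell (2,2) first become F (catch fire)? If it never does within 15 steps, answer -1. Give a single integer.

Step 1: cell (2,2)='F' (+6 fires, +2 burnt)
  -> target ignites at step 1
Step 2: cell (2,2)='.' (+6 fires, +6 burnt)
Step 3: cell (2,2)='.' (+7 fires, +6 burnt)
Step 4: cell (2,2)='.' (+5 fires, +7 burnt)
Step 5: cell (2,2)='.' (+1 fires, +5 burnt)
Step 6: cell (2,2)='.' (+0 fires, +1 burnt)
  fire out at step 6

1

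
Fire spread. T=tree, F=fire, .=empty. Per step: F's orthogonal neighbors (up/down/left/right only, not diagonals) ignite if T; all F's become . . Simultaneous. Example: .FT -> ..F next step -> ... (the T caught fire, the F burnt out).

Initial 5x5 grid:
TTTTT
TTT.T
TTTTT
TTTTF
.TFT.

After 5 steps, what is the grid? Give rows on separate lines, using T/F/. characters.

Step 1: 5 trees catch fire, 2 burn out
  TTTTT
  TTT.T
  TTTTF
  TTFF.
  .F.F.
Step 2: 4 trees catch fire, 5 burn out
  TTTTT
  TTT.F
  TTFF.
  TF...
  .....
Step 3: 4 trees catch fire, 4 burn out
  TTTTF
  TTF..
  TF...
  F....
  .....
Step 4: 4 trees catch fire, 4 burn out
  TTFF.
  TF...
  F....
  .....
  .....
Step 5: 2 trees catch fire, 4 burn out
  TF...
  F....
  .....
  .....
  .....

TF...
F....
.....
.....
.....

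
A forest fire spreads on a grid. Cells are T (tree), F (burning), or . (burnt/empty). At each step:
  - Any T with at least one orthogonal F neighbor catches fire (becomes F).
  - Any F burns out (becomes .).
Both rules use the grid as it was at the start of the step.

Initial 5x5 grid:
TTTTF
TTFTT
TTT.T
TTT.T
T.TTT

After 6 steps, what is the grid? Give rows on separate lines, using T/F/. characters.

Step 1: 6 trees catch fire, 2 burn out
  TTFF.
  TF.FF
  TTF.T
  TTT.T
  T.TTT
Step 2: 5 trees catch fire, 6 burn out
  TF...
  F....
  TF..F
  TTF.T
  T.TTT
Step 3: 5 trees catch fire, 5 burn out
  F....
  .....
  F....
  TF..F
  T.FTT
Step 4: 3 trees catch fire, 5 burn out
  .....
  .....
  .....
  F....
  T..FF
Step 5: 1 trees catch fire, 3 burn out
  .....
  .....
  .....
  .....
  F....
Step 6: 0 trees catch fire, 1 burn out
  .....
  .....
  .....
  .....
  .....

.....
.....
.....
.....
.....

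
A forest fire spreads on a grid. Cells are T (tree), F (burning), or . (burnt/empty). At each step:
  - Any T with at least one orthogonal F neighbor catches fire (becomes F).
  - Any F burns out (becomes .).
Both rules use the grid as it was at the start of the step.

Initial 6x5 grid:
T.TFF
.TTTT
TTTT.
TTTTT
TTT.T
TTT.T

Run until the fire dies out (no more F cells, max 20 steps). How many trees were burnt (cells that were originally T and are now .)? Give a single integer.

Step 1: +3 fires, +2 burnt (F count now 3)
Step 2: +2 fires, +3 burnt (F count now 2)
Step 3: +3 fires, +2 burnt (F count now 3)
Step 4: +3 fires, +3 burnt (F count now 3)
Step 5: +4 fires, +3 burnt (F count now 4)
Step 6: +4 fires, +4 burnt (F count now 4)
Step 7: +2 fires, +4 burnt (F count now 2)
Step 8: +1 fires, +2 burnt (F count now 1)
Step 9: +0 fires, +1 burnt (F count now 0)
Fire out after step 9
Initially T: 23, now '.': 29
Total burnt (originally-T cells now '.'): 22

Answer: 22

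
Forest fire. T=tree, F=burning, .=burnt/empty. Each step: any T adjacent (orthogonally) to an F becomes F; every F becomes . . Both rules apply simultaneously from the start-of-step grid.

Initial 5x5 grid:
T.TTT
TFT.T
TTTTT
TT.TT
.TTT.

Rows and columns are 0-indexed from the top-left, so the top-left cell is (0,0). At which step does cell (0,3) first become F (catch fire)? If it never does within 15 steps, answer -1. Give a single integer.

Step 1: cell (0,3)='T' (+3 fires, +1 burnt)
Step 2: cell (0,3)='T' (+5 fires, +3 burnt)
Step 3: cell (0,3)='F' (+4 fires, +5 burnt)
  -> target ignites at step 3
Step 4: cell (0,3)='.' (+4 fires, +4 burnt)
Step 5: cell (0,3)='.' (+3 fires, +4 burnt)
Step 6: cell (0,3)='.' (+0 fires, +3 burnt)
  fire out at step 6

3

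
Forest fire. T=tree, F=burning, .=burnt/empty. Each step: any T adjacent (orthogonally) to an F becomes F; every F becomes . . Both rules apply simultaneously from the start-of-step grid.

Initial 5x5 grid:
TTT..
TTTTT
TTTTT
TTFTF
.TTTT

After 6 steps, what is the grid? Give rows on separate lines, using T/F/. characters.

Step 1: 6 trees catch fire, 2 burn out
  TTT..
  TTTTT
  TTFTF
  TF.F.
  .TFTF
Step 2: 7 trees catch fire, 6 burn out
  TTT..
  TTFTF
  TF.F.
  F....
  .F.F.
Step 3: 4 trees catch fire, 7 burn out
  TTF..
  TF.F.
  F....
  .....
  .....
Step 4: 2 trees catch fire, 4 burn out
  TF...
  F....
  .....
  .....
  .....
Step 5: 1 trees catch fire, 2 burn out
  F....
  .....
  .....
  .....
  .....
Step 6: 0 trees catch fire, 1 burn out
  .....
  .....
  .....
  .....
  .....

.....
.....
.....
.....
.....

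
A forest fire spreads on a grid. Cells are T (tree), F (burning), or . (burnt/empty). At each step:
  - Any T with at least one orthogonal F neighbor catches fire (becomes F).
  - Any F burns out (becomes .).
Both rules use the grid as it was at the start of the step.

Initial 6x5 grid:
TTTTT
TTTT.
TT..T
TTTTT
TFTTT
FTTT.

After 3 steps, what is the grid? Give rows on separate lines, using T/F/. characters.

Step 1: 4 trees catch fire, 2 burn out
  TTTTT
  TTTT.
  TT..T
  TFTTT
  F.FTT
  .FTT.
Step 2: 5 trees catch fire, 4 burn out
  TTTTT
  TTTT.
  TF..T
  F.FTT
  ...FT
  ..FT.
Step 3: 5 trees catch fire, 5 burn out
  TTTTT
  TFTT.
  F...T
  ...FT
  ....F
  ...F.

TTTTT
TFTT.
F...T
...FT
....F
...F.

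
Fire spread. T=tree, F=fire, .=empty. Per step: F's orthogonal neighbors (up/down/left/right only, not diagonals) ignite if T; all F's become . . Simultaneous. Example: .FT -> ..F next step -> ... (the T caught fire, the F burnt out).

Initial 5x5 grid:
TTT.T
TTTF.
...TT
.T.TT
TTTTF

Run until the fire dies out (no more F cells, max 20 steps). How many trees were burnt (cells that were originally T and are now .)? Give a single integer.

Answer: 15

Derivation:
Step 1: +4 fires, +2 burnt (F count now 4)
Step 2: +5 fires, +4 burnt (F count now 5)
Step 3: +3 fires, +5 burnt (F count now 3)
Step 4: +3 fires, +3 burnt (F count now 3)
Step 5: +0 fires, +3 burnt (F count now 0)
Fire out after step 5
Initially T: 16, now '.': 24
Total burnt (originally-T cells now '.'): 15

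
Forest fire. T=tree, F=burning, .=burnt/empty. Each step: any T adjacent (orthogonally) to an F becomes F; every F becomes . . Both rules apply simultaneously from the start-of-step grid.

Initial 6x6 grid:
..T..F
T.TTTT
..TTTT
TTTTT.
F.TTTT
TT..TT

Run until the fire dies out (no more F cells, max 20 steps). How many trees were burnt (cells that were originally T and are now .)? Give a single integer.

Answer: 22

Derivation:
Step 1: +3 fires, +2 burnt (F count now 3)
Step 2: +4 fires, +3 burnt (F count now 4)
Step 3: +3 fires, +4 burnt (F count now 3)
Step 4: +6 fires, +3 burnt (F count now 6)
Step 5: +3 fires, +6 burnt (F count now 3)
Step 6: +2 fires, +3 burnt (F count now 2)
Step 7: +1 fires, +2 burnt (F count now 1)
Step 8: +0 fires, +1 burnt (F count now 0)
Fire out after step 8
Initially T: 23, now '.': 35
Total burnt (originally-T cells now '.'): 22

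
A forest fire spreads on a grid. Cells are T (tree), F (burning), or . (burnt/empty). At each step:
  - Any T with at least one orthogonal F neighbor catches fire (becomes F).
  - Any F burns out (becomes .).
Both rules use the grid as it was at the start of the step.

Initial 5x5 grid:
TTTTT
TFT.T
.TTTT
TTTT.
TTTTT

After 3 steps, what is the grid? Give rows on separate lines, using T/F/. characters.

Step 1: 4 trees catch fire, 1 burn out
  TFTTT
  F.F.T
  .FTTT
  TTTT.
  TTTTT
Step 2: 4 trees catch fire, 4 burn out
  F.FTT
  ....T
  ..FTT
  TFTT.
  TTTTT
Step 3: 5 trees catch fire, 4 burn out
  ...FT
  ....T
  ...FT
  F.FT.
  TFTTT

...FT
....T
...FT
F.FT.
TFTTT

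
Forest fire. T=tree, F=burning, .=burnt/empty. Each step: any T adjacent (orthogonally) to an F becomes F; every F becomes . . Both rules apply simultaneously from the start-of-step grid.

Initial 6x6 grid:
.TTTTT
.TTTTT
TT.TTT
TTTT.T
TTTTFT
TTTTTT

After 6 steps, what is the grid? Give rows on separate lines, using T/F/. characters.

Step 1: 3 trees catch fire, 1 burn out
  .TTTTT
  .TTTTT
  TT.TTT
  TTTT.T
  TTTF.F
  TTTTFT
Step 2: 5 trees catch fire, 3 burn out
  .TTTTT
  .TTTTT
  TT.TTT
  TTTF.F
  TTF...
  TTTF.F
Step 3: 5 trees catch fire, 5 burn out
  .TTTTT
  .TTTTT
  TT.FTF
  TTF...
  TF....
  TTF...
Step 4: 6 trees catch fire, 5 burn out
  .TTTTT
  .TTFTF
  TT..F.
  TF....
  F.....
  TF....
Step 5: 7 trees catch fire, 6 burn out
  .TTFTF
  .TF.F.
  TF....
  F.....
  ......
  F.....
Step 6: 4 trees catch fire, 7 burn out
  .TF.F.
  .F....
  F.....
  ......
  ......
  ......

.TF.F.
.F....
F.....
......
......
......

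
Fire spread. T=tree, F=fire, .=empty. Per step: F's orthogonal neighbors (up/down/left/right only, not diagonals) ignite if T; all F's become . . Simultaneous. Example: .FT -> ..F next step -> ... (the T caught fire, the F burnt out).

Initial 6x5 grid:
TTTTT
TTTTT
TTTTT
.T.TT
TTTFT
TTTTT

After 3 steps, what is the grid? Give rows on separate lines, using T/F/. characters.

Step 1: 4 trees catch fire, 1 burn out
  TTTTT
  TTTTT
  TTTTT
  .T.FT
  TTF.F
  TTTFT
Step 2: 5 trees catch fire, 4 burn out
  TTTTT
  TTTTT
  TTTFT
  .T..F
  TF...
  TTF.F
Step 3: 6 trees catch fire, 5 burn out
  TTTTT
  TTTFT
  TTF.F
  .F...
  F....
  TF...

TTTTT
TTTFT
TTF.F
.F...
F....
TF...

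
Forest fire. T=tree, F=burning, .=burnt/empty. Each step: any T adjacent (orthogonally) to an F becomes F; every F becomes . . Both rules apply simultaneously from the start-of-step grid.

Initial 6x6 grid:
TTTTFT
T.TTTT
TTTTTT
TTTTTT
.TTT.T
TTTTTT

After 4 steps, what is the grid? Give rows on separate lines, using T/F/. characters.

Step 1: 3 trees catch fire, 1 burn out
  TTTF.F
  T.TTFT
  TTTTTT
  TTTTTT
  .TTT.T
  TTTTTT
Step 2: 4 trees catch fire, 3 burn out
  TTF...
  T.TF.F
  TTTTFT
  TTTTTT
  .TTT.T
  TTTTTT
Step 3: 5 trees catch fire, 4 burn out
  TF....
  T.F...
  TTTF.F
  TTTTFT
  .TTT.T
  TTTTTT
Step 4: 4 trees catch fire, 5 burn out
  F.....
  T.....
  TTF...
  TTTF.F
  .TTT.T
  TTTTTT

F.....
T.....
TTF...
TTTF.F
.TTT.T
TTTTTT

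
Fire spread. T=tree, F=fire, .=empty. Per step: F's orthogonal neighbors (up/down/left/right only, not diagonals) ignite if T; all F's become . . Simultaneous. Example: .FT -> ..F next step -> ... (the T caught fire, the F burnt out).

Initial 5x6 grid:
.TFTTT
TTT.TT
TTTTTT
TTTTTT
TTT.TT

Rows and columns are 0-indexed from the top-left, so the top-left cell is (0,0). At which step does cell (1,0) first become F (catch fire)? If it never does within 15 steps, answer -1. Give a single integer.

Step 1: cell (1,0)='T' (+3 fires, +1 burnt)
Step 2: cell (1,0)='T' (+3 fires, +3 burnt)
Step 3: cell (1,0)='F' (+6 fires, +3 burnt)
  -> target ignites at step 3
Step 4: cell (1,0)='.' (+6 fires, +6 burnt)
Step 5: cell (1,0)='.' (+4 fires, +6 burnt)
Step 6: cell (1,0)='.' (+3 fires, +4 burnt)
Step 7: cell (1,0)='.' (+1 fires, +3 burnt)
Step 8: cell (1,0)='.' (+0 fires, +1 burnt)
  fire out at step 8

3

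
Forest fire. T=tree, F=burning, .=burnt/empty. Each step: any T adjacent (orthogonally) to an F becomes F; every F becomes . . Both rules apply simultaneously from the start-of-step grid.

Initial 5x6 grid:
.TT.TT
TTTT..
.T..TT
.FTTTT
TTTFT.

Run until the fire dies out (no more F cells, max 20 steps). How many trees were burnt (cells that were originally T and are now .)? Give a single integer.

Answer: 17

Derivation:
Step 1: +6 fires, +2 burnt (F count now 6)
Step 2: +3 fires, +6 burnt (F count now 3)
Step 3: +5 fires, +3 burnt (F count now 5)
Step 4: +3 fires, +5 burnt (F count now 3)
Step 5: +0 fires, +3 burnt (F count now 0)
Fire out after step 5
Initially T: 19, now '.': 28
Total burnt (originally-T cells now '.'): 17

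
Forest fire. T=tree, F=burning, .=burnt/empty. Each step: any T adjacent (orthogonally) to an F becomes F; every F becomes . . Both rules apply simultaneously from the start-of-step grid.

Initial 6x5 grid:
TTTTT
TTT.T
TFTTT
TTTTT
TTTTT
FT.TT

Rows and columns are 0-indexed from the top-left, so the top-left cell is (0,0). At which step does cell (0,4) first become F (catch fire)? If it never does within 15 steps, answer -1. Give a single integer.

Step 1: cell (0,4)='T' (+6 fires, +2 burnt)
Step 2: cell (0,4)='T' (+7 fires, +6 burnt)
Step 3: cell (0,4)='T' (+5 fires, +7 burnt)
Step 4: cell (0,4)='T' (+4 fires, +5 burnt)
Step 5: cell (0,4)='F' (+3 fires, +4 burnt)
  -> target ignites at step 5
Step 6: cell (0,4)='.' (+1 fires, +3 burnt)
Step 7: cell (0,4)='.' (+0 fires, +1 burnt)
  fire out at step 7

5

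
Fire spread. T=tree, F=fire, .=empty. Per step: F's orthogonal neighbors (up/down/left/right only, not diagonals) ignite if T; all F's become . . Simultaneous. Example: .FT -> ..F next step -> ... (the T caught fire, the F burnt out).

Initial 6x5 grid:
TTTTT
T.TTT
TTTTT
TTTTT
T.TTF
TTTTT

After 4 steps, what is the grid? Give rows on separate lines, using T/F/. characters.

Step 1: 3 trees catch fire, 1 burn out
  TTTTT
  T.TTT
  TTTTT
  TTTTF
  T.TF.
  TTTTF
Step 2: 4 trees catch fire, 3 burn out
  TTTTT
  T.TTT
  TTTTF
  TTTF.
  T.F..
  TTTF.
Step 3: 4 trees catch fire, 4 burn out
  TTTTT
  T.TTF
  TTTF.
  TTF..
  T....
  TTF..
Step 4: 5 trees catch fire, 4 burn out
  TTTTF
  T.TF.
  TTF..
  TF...
  T....
  TF...

TTTTF
T.TF.
TTF..
TF...
T....
TF...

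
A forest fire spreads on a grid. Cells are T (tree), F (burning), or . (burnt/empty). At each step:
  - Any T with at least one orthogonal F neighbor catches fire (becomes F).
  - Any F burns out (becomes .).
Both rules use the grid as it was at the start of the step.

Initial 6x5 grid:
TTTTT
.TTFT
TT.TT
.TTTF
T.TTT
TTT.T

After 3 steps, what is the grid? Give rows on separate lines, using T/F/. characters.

Step 1: 7 trees catch fire, 2 burn out
  TTTFT
  .TF.F
  TT.FF
  .TTF.
  T.TTF
  TTT.T
Step 2: 6 trees catch fire, 7 burn out
  TTF.F
  .F...
  TT...
  .TF..
  T.TF.
  TTT.F
Step 3: 4 trees catch fire, 6 burn out
  TF...
  .....
  TF...
  .F...
  T.F..
  TTT..

TF...
.....
TF...
.F...
T.F..
TTT..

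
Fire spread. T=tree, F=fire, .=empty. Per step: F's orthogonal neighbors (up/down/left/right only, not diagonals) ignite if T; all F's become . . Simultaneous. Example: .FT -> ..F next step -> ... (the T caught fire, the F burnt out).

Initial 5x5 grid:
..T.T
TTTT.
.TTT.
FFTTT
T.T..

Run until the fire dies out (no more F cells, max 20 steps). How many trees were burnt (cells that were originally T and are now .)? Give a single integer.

Step 1: +3 fires, +2 burnt (F count now 3)
Step 2: +4 fires, +3 burnt (F count now 4)
Step 3: +4 fires, +4 burnt (F count now 4)
Step 4: +2 fires, +4 burnt (F count now 2)
Step 5: +0 fires, +2 burnt (F count now 0)
Fire out after step 5
Initially T: 14, now '.': 24
Total burnt (originally-T cells now '.'): 13

Answer: 13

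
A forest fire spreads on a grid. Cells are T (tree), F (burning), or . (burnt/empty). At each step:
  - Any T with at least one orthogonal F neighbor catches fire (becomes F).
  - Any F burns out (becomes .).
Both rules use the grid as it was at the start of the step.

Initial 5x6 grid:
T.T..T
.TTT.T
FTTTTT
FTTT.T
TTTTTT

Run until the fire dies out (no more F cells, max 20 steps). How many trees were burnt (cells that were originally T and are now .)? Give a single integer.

Step 1: +3 fires, +2 burnt (F count now 3)
Step 2: +4 fires, +3 burnt (F count now 4)
Step 3: +4 fires, +4 burnt (F count now 4)
Step 4: +4 fires, +4 burnt (F count now 4)
Step 5: +2 fires, +4 burnt (F count now 2)
Step 6: +3 fires, +2 burnt (F count now 3)
Step 7: +1 fires, +3 burnt (F count now 1)
Step 8: +0 fires, +1 burnt (F count now 0)
Fire out after step 8
Initially T: 22, now '.': 29
Total burnt (originally-T cells now '.'): 21

Answer: 21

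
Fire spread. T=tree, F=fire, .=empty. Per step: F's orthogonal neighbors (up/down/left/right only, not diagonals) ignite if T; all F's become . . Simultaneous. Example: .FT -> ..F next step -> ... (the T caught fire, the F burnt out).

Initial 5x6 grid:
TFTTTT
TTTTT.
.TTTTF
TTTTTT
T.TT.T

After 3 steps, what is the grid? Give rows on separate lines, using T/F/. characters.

Step 1: 5 trees catch fire, 2 burn out
  F.FTTT
  TFTTT.
  .TTTF.
  TTTTTF
  T.TT.T
Step 2: 8 trees catch fire, 5 burn out
  ...FTT
  F.FTF.
  .FTF..
  TTTTF.
  T.TT.F
Step 3: 5 trees catch fire, 8 burn out
  ....FT
  ...F..
  ..F...
  TFTF..
  T.TT..

....FT
...F..
..F...
TFTF..
T.TT..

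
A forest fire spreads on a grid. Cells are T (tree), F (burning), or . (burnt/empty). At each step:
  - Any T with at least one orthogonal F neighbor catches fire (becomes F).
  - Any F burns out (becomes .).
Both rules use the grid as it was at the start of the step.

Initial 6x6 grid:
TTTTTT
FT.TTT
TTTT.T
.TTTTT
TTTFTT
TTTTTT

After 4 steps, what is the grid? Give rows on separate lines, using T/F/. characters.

Step 1: 7 trees catch fire, 2 burn out
  FTTTTT
  .F.TTT
  FTTT.T
  .TTFTT
  TTF.FT
  TTTFTT
Step 2: 9 trees catch fire, 7 burn out
  .FTTTT
  ...TTT
  .FTF.T
  .TF.FT
  TF...F
  TTF.FT
Step 3: 8 trees catch fire, 9 burn out
  ..FTTT
  ...FTT
  ..F..T
  .F...F
  F.....
  TF...F
Step 4: 4 trees catch fire, 8 burn out
  ...FTT
  ....FT
  .....F
  ......
  ......
  F.....

...FTT
....FT
.....F
......
......
F.....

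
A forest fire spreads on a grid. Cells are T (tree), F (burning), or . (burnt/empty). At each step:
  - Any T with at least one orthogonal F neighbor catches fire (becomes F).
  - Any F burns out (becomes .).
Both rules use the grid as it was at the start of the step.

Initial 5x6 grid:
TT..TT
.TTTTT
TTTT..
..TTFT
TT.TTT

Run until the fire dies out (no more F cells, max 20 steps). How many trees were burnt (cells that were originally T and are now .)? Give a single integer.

Step 1: +3 fires, +1 burnt (F count now 3)
Step 2: +4 fires, +3 burnt (F count now 4)
Step 3: +2 fires, +4 burnt (F count now 2)
Step 4: +3 fires, +2 burnt (F count now 3)
Step 5: +4 fires, +3 burnt (F count now 4)
Step 6: +2 fires, +4 burnt (F count now 2)
Step 7: +1 fires, +2 burnt (F count now 1)
Step 8: +0 fires, +1 burnt (F count now 0)
Fire out after step 8
Initially T: 21, now '.': 28
Total burnt (originally-T cells now '.'): 19

Answer: 19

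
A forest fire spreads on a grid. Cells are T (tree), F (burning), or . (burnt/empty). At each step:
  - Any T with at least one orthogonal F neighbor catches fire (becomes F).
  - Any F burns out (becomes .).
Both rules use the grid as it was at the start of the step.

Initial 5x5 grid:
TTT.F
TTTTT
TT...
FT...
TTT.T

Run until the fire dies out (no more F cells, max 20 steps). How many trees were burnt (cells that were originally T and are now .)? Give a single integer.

Step 1: +4 fires, +2 burnt (F count now 4)
Step 2: +4 fires, +4 burnt (F count now 4)
Step 3: +4 fires, +4 burnt (F count now 4)
Step 4: +2 fires, +4 burnt (F count now 2)
Step 5: +0 fires, +2 burnt (F count now 0)
Fire out after step 5
Initially T: 15, now '.': 24
Total burnt (originally-T cells now '.'): 14

Answer: 14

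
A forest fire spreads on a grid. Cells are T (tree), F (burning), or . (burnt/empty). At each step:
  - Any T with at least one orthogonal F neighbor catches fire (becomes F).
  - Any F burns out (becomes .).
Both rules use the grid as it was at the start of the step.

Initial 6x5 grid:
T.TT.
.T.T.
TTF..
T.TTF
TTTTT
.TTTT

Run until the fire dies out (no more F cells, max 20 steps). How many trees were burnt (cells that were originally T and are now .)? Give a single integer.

Answer: 15

Derivation:
Step 1: +4 fires, +2 burnt (F count now 4)
Step 2: +5 fires, +4 burnt (F count now 5)
Step 3: +4 fires, +5 burnt (F count now 4)
Step 4: +2 fires, +4 burnt (F count now 2)
Step 5: +0 fires, +2 burnt (F count now 0)
Fire out after step 5
Initially T: 19, now '.': 26
Total burnt (originally-T cells now '.'): 15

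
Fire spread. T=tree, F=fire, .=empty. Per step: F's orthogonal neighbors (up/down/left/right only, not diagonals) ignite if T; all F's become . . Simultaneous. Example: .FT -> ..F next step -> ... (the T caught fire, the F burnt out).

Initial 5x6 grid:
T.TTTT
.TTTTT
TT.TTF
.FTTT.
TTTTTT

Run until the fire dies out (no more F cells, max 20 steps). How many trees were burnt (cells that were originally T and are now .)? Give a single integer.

Answer: 22

Derivation:
Step 1: +5 fires, +2 burnt (F count now 5)
Step 2: +9 fires, +5 burnt (F count now 9)
Step 3: +5 fires, +9 burnt (F count now 5)
Step 4: +3 fires, +5 burnt (F count now 3)
Step 5: +0 fires, +3 burnt (F count now 0)
Fire out after step 5
Initially T: 23, now '.': 29
Total burnt (originally-T cells now '.'): 22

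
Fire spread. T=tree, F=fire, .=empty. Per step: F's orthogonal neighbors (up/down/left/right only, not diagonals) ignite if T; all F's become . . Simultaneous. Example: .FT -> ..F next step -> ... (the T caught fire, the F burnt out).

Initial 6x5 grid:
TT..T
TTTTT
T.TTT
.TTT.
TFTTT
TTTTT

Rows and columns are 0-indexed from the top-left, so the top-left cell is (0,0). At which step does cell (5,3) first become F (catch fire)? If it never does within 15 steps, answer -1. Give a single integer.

Step 1: cell (5,3)='T' (+4 fires, +1 burnt)
Step 2: cell (5,3)='T' (+4 fires, +4 burnt)
Step 3: cell (5,3)='F' (+4 fires, +4 burnt)
  -> target ignites at step 3
Step 4: cell (5,3)='.' (+3 fires, +4 burnt)
Step 5: cell (5,3)='.' (+3 fires, +3 burnt)
Step 6: cell (5,3)='.' (+3 fires, +3 burnt)
Step 7: cell (5,3)='.' (+3 fires, +3 burnt)
Step 8: cell (5,3)='.' (+0 fires, +3 burnt)
  fire out at step 8

3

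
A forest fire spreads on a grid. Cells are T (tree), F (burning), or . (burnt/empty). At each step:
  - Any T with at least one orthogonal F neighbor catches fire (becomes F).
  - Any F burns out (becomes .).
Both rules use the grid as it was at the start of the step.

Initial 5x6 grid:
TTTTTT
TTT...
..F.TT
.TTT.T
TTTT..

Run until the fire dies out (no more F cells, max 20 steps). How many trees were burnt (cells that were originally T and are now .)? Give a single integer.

Answer: 16

Derivation:
Step 1: +2 fires, +1 burnt (F count now 2)
Step 2: +5 fires, +2 burnt (F count now 5)
Step 3: +5 fires, +5 burnt (F count now 5)
Step 4: +3 fires, +5 burnt (F count now 3)
Step 5: +1 fires, +3 burnt (F count now 1)
Step 6: +0 fires, +1 burnt (F count now 0)
Fire out after step 6
Initially T: 19, now '.': 27
Total burnt (originally-T cells now '.'): 16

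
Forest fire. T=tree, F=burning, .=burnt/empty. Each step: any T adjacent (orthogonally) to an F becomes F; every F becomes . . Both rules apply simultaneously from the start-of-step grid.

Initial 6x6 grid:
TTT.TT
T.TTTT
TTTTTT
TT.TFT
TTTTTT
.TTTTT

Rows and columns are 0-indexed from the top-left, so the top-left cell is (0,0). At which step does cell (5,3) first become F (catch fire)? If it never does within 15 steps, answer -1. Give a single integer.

Step 1: cell (5,3)='T' (+4 fires, +1 burnt)
Step 2: cell (5,3)='T' (+6 fires, +4 burnt)
Step 3: cell (5,3)='F' (+7 fires, +6 burnt)
  -> target ignites at step 3
Step 4: cell (5,3)='.' (+5 fires, +7 burnt)
Step 5: cell (5,3)='.' (+5 fires, +5 burnt)
Step 6: cell (5,3)='.' (+3 fires, +5 burnt)
Step 7: cell (5,3)='.' (+1 fires, +3 burnt)
Step 8: cell (5,3)='.' (+0 fires, +1 burnt)
  fire out at step 8

3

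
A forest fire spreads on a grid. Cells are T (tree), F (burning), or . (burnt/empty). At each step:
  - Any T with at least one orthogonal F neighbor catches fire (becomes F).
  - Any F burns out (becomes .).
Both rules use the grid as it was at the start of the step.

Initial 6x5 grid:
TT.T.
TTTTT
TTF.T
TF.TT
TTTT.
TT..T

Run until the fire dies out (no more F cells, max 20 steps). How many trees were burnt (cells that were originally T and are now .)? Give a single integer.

Step 1: +4 fires, +2 burnt (F count now 4)
Step 2: +6 fires, +4 burnt (F count now 6)
Step 3: +6 fires, +6 burnt (F count now 6)
Step 4: +3 fires, +6 burnt (F count now 3)
Step 5: +1 fires, +3 burnt (F count now 1)
Step 6: +0 fires, +1 burnt (F count now 0)
Fire out after step 6
Initially T: 21, now '.': 29
Total burnt (originally-T cells now '.'): 20

Answer: 20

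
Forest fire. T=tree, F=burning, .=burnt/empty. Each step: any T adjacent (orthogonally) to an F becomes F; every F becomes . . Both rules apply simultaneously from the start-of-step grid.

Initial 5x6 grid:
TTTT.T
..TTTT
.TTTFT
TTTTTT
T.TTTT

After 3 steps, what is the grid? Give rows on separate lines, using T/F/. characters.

Step 1: 4 trees catch fire, 1 burn out
  TTTT.T
  ..TTFT
  .TTF.F
  TTTTFT
  T.TTTT
Step 2: 6 trees catch fire, 4 burn out
  TTTT.T
  ..TF.F
  .TF...
  TTTF.F
  T.TTFT
Step 3: 7 trees catch fire, 6 burn out
  TTTF.F
  ..F...
  .F....
  TTF...
  T.TF.F

TTTF.F
..F...
.F....
TTF...
T.TF.F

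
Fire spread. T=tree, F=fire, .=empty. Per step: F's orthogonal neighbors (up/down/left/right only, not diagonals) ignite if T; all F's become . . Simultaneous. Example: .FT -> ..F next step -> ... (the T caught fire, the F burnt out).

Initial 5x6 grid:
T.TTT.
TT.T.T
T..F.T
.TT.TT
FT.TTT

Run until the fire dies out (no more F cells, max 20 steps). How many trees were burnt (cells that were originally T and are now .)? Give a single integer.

Answer: 7

Derivation:
Step 1: +2 fires, +2 burnt (F count now 2)
Step 2: +2 fires, +2 burnt (F count now 2)
Step 3: +3 fires, +2 burnt (F count now 3)
Step 4: +0 fires, +3 burnt (F count now 0)
Fire out after step 4
Initially T: 18, now '.': 19
Total burnt (originally-T cells now '.'): 7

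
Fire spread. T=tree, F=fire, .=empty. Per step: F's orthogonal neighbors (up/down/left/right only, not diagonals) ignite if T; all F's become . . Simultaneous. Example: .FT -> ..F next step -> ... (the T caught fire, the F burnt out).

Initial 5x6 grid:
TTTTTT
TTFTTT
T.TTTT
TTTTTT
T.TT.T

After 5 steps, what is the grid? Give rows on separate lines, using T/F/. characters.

Step 1: 4 trees catch fire, 1 burn out
  TTFTTT
  TF.FTT
  T.FTTT
  TTTTTT
  T.TT.T
Step 2: 6 trees catch fire, 4 burn out
  TF.FTT
  F...FT
  T..FTT
  TTFTTT
  T.TT.T
Step 3: 8 trees catch fire, 6 burn out
  F...FT
  .....F
  F...FT
  TF.FTT
  T.FT.T
Step 4: 5 trees catch fire, 8 burn out
  .....F
  ......
  .....F
  F...FT
  T..F.T
Step 5: 2 trees catch fire, 5 burn out
  ......
  ......
  ......
  .....F
  F....T

......
......
......
.....F
F....T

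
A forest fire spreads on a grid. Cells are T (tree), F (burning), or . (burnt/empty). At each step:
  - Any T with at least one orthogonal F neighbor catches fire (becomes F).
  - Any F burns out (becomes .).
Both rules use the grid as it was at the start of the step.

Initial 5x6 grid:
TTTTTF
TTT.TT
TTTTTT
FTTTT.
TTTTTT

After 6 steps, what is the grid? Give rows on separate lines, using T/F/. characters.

Step 1: 5 trees catch fire, 2 burn out
  TTTTF.
  TTT.TF
  FTTTTT
  .FTTT.
  FTTTTT
Step 2: 7 trees catch fire, 5 burn out
  TTTF..
  FTT.F.
  .FTTTF
  ..FTT.
  .FTTTT
Step 3: 7 trees catch fire, 7 burn out
  FTF...
  .FT...
  ..FTF.
  ...FT.
  ..FTTT
Step 4: 5 trees catch fire, 7 burn out
  .F....
  ..F...
  ...F..
  ....F.
  ...FTT
Step 5: 1 trees catch fire, 5 burn out
  ......
  ......
  ......
  ......
  ....FT
Step 6: 1 trees catch fire, 1 burn out
  ......
  ......
  ......
  ......
  .....F

......
......
......
......
.....F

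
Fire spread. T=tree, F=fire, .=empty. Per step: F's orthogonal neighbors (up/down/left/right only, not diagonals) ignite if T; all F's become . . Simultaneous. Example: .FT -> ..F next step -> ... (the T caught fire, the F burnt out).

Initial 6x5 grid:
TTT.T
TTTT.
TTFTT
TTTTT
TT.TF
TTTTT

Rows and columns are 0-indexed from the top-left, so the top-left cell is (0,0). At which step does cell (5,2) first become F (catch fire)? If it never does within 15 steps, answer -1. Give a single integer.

Step 1: cell (5,2)='T' (+7 fires, +2 burnt)
Step 2: cell (5,2)='T' (+8 fires, +7 burnt)
Step 3: cell (5,2)='F' (+5 fires, +8 burnt)
  -> target ignites at step 3
Step 4: cell (5,2)='.' (+3 fires, +5 burnt)
Step 5: cell (5,2)='.' (+1 fires, +3 burnt)
Step 6: cell (5,2)='.' (+0 fires, +1 burnt)
  fire out at step 6

3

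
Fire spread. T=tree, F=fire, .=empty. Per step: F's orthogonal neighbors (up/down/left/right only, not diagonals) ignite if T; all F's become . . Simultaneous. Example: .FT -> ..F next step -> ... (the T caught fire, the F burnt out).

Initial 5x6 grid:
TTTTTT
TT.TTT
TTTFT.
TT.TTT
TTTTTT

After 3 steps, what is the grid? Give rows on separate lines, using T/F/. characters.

Step 1: 4 trees catch fire, 1 burn out
  TTTTTT
  TT.FTT
  TTF.F.
  TT.FTT
  TTTTTT
Step 2: 5 trees catch fire, 4 burn out
  TTTFTT
  TT..FT
  TF....
  TT..FT
  TTTFTT
Step 3: 9 trees catch fire, 5 burn out
  TTF.FT
  TF...F
  F.....
  TF...F
  TTF.FT

TTF.FT
TF...F
F.....
TF...F
TTF.FT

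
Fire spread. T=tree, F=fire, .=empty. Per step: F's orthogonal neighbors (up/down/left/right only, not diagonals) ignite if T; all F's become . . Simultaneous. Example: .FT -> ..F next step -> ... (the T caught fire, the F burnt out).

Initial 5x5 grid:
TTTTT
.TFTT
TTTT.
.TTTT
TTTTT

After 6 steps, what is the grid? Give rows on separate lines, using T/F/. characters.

Step 1: 4 trees catch fire, 1 burn out
  TTFTT
  .F.FT
  TTFT.
  .TTTT
  TTTTT
Step 2: 6 trees catch fire, 4 burn out
  TF.FT
  ....F
  TF.F.
  .TFTT
  TTTTT
Step 3: 6 trees catch fire, 6 burn out
  F...F
  .....
  F....
  .F.FT
  TTFTT
Step 4: 3 trees catch fire, 6 burn out
  .....
  .....
  .....
  ....F
  TF.FT
Step 5: 2 trees catch fire, 3 burn out
  .....
  .....
  .....
  .....
  F...F
Step 6: 0 trees catch fire, 2 burn out
  .....
  .....
  .....
  .....
  .....

.....
.....
.....
.....
.....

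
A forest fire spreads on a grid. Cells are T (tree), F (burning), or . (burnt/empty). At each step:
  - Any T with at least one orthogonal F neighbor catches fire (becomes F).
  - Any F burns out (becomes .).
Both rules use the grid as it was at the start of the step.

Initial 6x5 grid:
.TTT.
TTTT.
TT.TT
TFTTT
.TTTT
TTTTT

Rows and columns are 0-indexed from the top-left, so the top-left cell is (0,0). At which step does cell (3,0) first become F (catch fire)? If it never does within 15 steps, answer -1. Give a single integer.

Step 1: cell (3,0)='F' (+4 fires, +1 burnt)
  -> target ignites at step 1
Step 2: cell (3,0)='.' (+5 fires, +4 burnt)
Step 3: cell (3,0)='.' (+8 fires, +5 burnt)
Step 4: cell (3,0)='.' (+5 fires, +8 burnt)
Step 5: cell (3,0)='.' (+2 fires, +5 burnt)
Step 6: cell (3,0)='.' (+0 fires, +2 burnt)
  fire out at step 6

1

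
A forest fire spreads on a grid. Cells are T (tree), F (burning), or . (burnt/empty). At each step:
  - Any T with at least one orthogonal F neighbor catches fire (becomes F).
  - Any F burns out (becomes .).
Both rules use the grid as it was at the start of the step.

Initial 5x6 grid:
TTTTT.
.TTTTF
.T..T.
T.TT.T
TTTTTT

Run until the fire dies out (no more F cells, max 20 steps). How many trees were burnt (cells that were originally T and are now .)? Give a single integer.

Answer: 11

Derivation:
Step 1: +1 fires, +1 burnt (F count now 1)
Step 2: +3 fires, +1 burnt (F count now 3)
Step 3: +2 fires, +3 burnt (F count now 2)
Step 4: +2 fires, +2 burnt (F count now 2)
Step 5: +2 fires, +2 burnt (F count now 2)
Step 6: +1 fires, +2 burnt (F count now 1)
Step 7: +0 fires, +1 burnt (F count now 0)
Fire out after step 7
Initially T: 21, now '.': 20
Total burnt (originally-T cells now '.'): 11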